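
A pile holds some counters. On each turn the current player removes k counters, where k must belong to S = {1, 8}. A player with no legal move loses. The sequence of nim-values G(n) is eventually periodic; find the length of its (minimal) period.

9

G(0) = 0
G(1) = mex{0} = 1
G(2) = mex{1} = 0
G(3) = mex{0} = 1
G(4) = mex{1} = 0
G(5) = mex{0} = 1
G(6) = mex{1} = 0
G(7) = mex{0} = 1
G(8) = mex{1,0} = 2
G(9) = mex{2,1} = 0
G(10) = mex{0,0} = 1
G(11) = mex{1,1} = 0
G(12) = mex{0,0} = 1
G(13) = mex{1,1} = 0
G(14) = mex{0,0} = 1
G(15) = mex{1,1} = 0
G(16) = mex{0,2} = 1
G(17) = mex{1,0} = 2
G(18) = mex{2,1} = 0
G(19) = mex{0,0} = 1
G(n+9) = G(n) holds for n = 0,…,7 (a full window of length max(S) = 8), so the sequence is purely periodic with period 9.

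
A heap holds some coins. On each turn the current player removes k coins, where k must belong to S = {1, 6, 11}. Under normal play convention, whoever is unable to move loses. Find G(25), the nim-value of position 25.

G(0) = 0
G(1) = mex{0} = 1
G(2) = mex{1} = 0
G(3) = mex{0} = 1
G(4) = mex{1} = 0
G(5) = mex{0} = 1
G(6) = mex{1,0} = 2
G(7) = mex{2,1} = 0
G(8) = mex{0,0} = 1
G(9) = mex{1,1} = 0
G(10) = mex{0,0} = 1
G(11) = mex{1,1,0} = 2
G(12) = mex{2,2,1} = 0
G(13) = mex{0,0,0} = 1
G(14) = mex{1,1,1} = 0
G(15) = mex{0,0,0} = 1
G(16) = mex{1,1,1} = 0
G(17) = mex{0,2,2} = 1
G(18) = mex{1,0,0} = 2
G(19) = mex{2,1,1} = 0
G(20) = mex{0,0,0} = 1
G(21) = mex{1,1,1} = 0
G(22) = mex{0,0,2} = 1
G(23) = mex{1,1,0} = 2
G(24) = mex{2,2,1} = 0
G(25) = mex{0,0,0} = 1

1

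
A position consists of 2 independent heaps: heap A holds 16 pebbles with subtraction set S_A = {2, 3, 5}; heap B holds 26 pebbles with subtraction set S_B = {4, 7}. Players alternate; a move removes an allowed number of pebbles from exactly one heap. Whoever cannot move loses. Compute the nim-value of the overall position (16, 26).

0

Heap A, S = {2, 3, 5}:
G(0) = 0
G(1) = mex{} = 0
G(2) = mex{0} = 1
G(3) = mex{0,0} = 1
G(4) = mex{1,0} = 2
G(5) = mex{1,1,0} = 2
G(6) = mex{2,1,0} = 3
G(7) = mex{2,2,1} = 0
G(8) = mex{3,2,1} = 0
G(9) = mex{0,3,2} = 1
G(10) = mex{0,0,2} = 1
G(11) = mex{1,0,3} = 2
G(12) = mex{1,1,0} = 2
G(13) = mex{2,1,0} = 3
G(14) = mex{2,2,1} = 0
G(15) = mex{3,2,1} = 0
G(16) = mex{0,3,2} = 1
G_A(16) = 1.
Heap B, S = {4, 7}:
n :  0  1  2  3  4  5  6  7  8  9 10 11 12 13 14 15 16 17 18 19 20 21 22 23 24 25 26
G :  0  0  0  0  1  1  1  1  2  2  2  0  0  0  0  1  1  1  1  2  2  2  0  0  0  0  1
G_B(26) = 1.
Combined Grundy value = 1 ⊕ 1 = 0.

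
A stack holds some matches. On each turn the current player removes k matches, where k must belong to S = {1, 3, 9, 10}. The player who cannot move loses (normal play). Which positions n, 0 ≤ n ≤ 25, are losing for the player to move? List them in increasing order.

G(0) = 0
G(1) = mex{0} = 1
G(2) = mex{1} = 0
G(3) = mex{0,0} = 1
G(4) = mex{1,1} = 0
G(5) = mex{0,0} = 1
G(6) = mex{1,1} = 0
G(7) = mex{0,0} = 1
G(8) = mex{1,1} = 0
G(9) = mex{0,0,0} = 1
G(10) = mex{1,1,1,0} = 2
G(11) = mex{2,0,0,1} = 3
G(12) = mex{3,1,1,0} = 2
G(13) = mex{2,2,0,1} = 3
G(14) = mex{3,3,1,0} = 2
G(15) = mex{2,2,0,1} = 3
G(16) = mex{3,3,1,0} = 2
G(17) = mex{2,2,0,1} = 3
G(18) = mex{3,3,1,0} = 2
G(19) = mex{2,2,2,1} = 0
G(20) = mex{0,3,3,2} = 1
G(21) = mex{1,2,2,3} = 0
G(22) = mex{0,0,3,2} = 1
G(23) = mex{1,1,2,3} = 0
G(24) = mex{0,0,3,2} = 1
G(25) = mex{1,1,2,3} = 0
P-positions are exactly the n with G(n) = 0.

0, 2, 4, 6, 8, 19, 21, 23, 25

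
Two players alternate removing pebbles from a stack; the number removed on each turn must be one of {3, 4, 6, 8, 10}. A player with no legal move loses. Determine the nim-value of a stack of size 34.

n :  0  1  2  3  4  5  6  7  8  9 10 11 12 13 14 15 16 17 18 19 20 21 22 23 24 25 26 27 28 29 30 31 32 33 34
G :  0  0  0  1  1  1  2  2  2  3  3  3  4  0  0  0  1  1  1  2  2  2  3  3  3  4  0  0  0  1  1  1  2  2  2

2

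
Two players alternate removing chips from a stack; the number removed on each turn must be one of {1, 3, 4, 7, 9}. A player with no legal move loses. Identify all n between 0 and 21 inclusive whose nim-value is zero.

n :  0  1  2  3  4  5  6  7  8  9 10 11 12 13 14 15 16 17 18 19 20 21
G :  0  1  0  1  2  3  2  3  0  1  0  1  2  3  2  3  0  1  0  1  2  3
P-positions are exactly the n with G(n) = 0.

0, 2, 8, 10, 16, 18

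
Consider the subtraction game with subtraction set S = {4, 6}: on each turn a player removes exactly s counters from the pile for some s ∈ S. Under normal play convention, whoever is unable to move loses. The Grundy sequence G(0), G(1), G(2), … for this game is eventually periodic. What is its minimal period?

G(0) = 0
G(1) = mex{} = 0
G(2) = mex{} = 0
G(3) = mex{} = 0
G(4) = mex{0} = 1
G(5) = mex{0} = 1
G(6) = mex{0,0} = 1
G(7) = mex{0,0} = 1
G(8) = mex{1,0} = 2
G(9) = mex{1,0} = 2
G(10) = mex{1,1} = 0
G(11) = mex{1,1} = 0
G(12) = mex{2,1} = 0
G(13) = mex{2,1} = 0
G(14) = mex{0,2} = 1
G(15) = mex{0,2} = 1
G(16) = mex{0,0} = 1
G(17) = mex{0,0} = 1
G(18) = mex{1,0} = 2
G(19) = mex{1,0} = 2
G(20) = mex{1,1} = 0
G(21) = mex{1,1} = 0
G(n+10) = G(n) holds for n = 0,…,5 (a full window of length max(S) = 6), so the sequence is purely periodic with period 10.

10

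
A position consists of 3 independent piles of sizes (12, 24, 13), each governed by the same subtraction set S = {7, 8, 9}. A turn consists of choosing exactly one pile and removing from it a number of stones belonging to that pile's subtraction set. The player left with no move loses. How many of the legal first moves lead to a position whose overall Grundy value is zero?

8

All piles use S = {7, 8, 9}:
n :  0  1  2  3  4  5  6  7  8  9 10 11 12 13 14 15 16 17 18 19 20 21 22 23 24
G :  0  0  0  0  0  0  0  1  1  1  1  1  1  1  2  2  0  0  0  0  0  0  0  1  1
Pile A: G(12) = 1.
Pile B: G(24) = 1.
Pile C: G(13) = 1.
Combined Grundy value = 1 ⊕ 1 ⊕ 1 = 1.
A winning move leaves total XOR = 0, i.e. changes one component's Grundy value g to g ⊕ X where X is the current total.
Pile A: need g' = 1⊕1 = 0. Options: 12−7→G=0, 12−8→G=0, 12−9→G=0. Hits: 3.
Pile B: need g' = 1⊕1 = 0. Options: 24−7→G=0, 24−8→G=0, 24−9→G=2. Hits: 2.
Pile C: need g' = 1⊕1 = 0. Options: 13−7→G=0, 13−8→G=0, 13−9→G=0. Hits: 3.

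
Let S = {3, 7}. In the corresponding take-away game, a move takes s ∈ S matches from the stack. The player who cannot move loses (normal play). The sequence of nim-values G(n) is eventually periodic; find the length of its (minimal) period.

G(0) = 0
G(1) = mex{} = 0
G(2) = mex{} = 0
G(3) = mex{0} = 1
G(4) = mex{0} = 1
G(5) = mex{0} = 1
G(6) = mex{1} = 0
G(7) = mex{1,0} = 2
G(8) = mex{1,0} = 2
G(9) = mex{0,0} = 1
G(10) = mex{2,1} = 0
G(11) = mex{2,1} = 0
G(12) = mex{1,1} = 0
G(13) = mex{0,0} = 1
G(14) = mex{0,2} = 1
G(15) = mex{0,2} = 1
G(16) = mex{1,1} = 0
G(17) = mex{1,0} = 2
G(18) = mex{1,0} = 2
G(19) = mex{0,0} = 1
G(20) = mex{2,1} = 0
G(21) = mex{2,1} = 0
G(n+10) = G(n) holds for n = 0,…,6 (a full window of length max(S) = 7), so the sequence is purely periodic with period 10.

10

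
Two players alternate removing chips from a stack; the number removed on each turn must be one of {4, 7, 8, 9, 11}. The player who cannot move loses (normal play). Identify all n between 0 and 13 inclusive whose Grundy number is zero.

G(0) = 0
G(1) = mex{} = 0
G(2) = mex{} = 0
G(3) = mex{} = 0
G(4) = mex{0} = 1
G(5) = mex{0} = 1
G(6) = mex{0} = 1
G(7) = mex{0,0} = 1
G(8) = mex{1,0,0} = 2
G(9) = mex{1,0,0,0} = 2
G(10) = mex{1,0,0,0} = 2
G(11) = mex{1,1,0,0,0} = 2
G(12) = mex{2,1,1,0,0} = 3
G(13) = mex{2,1,1,1,0} = 3
P-positions are exactly the n with G(n) = 0.

0, 1, 2, 3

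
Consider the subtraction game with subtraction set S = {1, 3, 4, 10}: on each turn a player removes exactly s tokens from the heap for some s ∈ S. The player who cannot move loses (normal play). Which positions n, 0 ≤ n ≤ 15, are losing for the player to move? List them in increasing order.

0, 2, 7, 9, 14

n :  0  1  2  3  4  5  6  7  8  9 10 11 12 13 14 15
G :  0  1  0  1  2  3  2  0  1  0  1  2  3  2  0  1
P-positions are exactly the n with G(n) = 0.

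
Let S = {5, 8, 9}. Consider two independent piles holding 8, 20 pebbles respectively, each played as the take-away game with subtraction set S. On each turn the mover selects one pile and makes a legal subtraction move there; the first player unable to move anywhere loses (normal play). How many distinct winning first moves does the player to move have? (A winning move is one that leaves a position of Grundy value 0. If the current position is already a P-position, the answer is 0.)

0

All piles use S = {5, 8, 9}:
G(0) = 0
G(1) = mex{} = 0
G(2) = mex{} = 0
G(3) = mex{} = 0
G(4) = mex{} = 0
G(5) = mex{0} = 1
G(6) = mex{0} = 1
G(7) = mex{0} = 1
G(8) = mex{0,0} = 1
G(9) = mex{0,0,0} = 1
G(10) = mex{1,0,0} = 2
G(11) = mex{1,0,0} = 2
G(12) = mex{1,0,0} = 2
G(13) = mex{1,1,0} = 2
G(14) = mex{1,1,1} = 0
G(15) = mex{2,1,1} = 0
G(16) = mex{2,1,1} = 0
G(17) = mex{2,1,1} = 0
G(18) = mex{2,2,1} = 0
G(19) = mex{0,2,2} = 1
G(20) = mex{0,2,2} = 1
Pile A: G(8) = 1.
Pile B: G(20) = 1.
Combined Grundy value = 1 ⊕ 1 = 0.
A winning move leaves total XOR = 0, i.e. changes one component's Grundy value g to g ⊕ X where X is the current total.
Pile A: target g' = 1⊕0 = 1, but every legal move changes the Grundy value (mex property), so 0 moves.
Pile B: target g' = 1⊕0 = 1, but every legal move changes the Grundy value (mex property), so 0 moves.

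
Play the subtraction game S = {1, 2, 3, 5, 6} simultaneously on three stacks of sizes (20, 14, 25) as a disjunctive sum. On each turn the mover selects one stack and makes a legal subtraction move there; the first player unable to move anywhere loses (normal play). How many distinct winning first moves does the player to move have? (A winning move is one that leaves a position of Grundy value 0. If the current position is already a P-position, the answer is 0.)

5

All stacks use S = {1, 2, 3, 5, 6}:
n :  0  1  2  3  4  5  6  7  8  9 10 11 12 13 14 15 16 17 18 19 20 21 22 23 24 25
G :  0  1  2  3  0  1  2  3  0  1  2  3  0  1  2  3  0  1  2  3  0  1  2  3  0  1
Stack A: G(20) = 0.
Stack B: G(14) = 2.
Stack C: G(25) = 1.
Combined Grundy value = 0 ⊕ 2 ⊕ 1 = 3.
A winning move leaves total XOR = 0, i.e. changes one component's Grundy value g to g ⊕ X where X is the current total.
Stack A: need g' = 0⊕3 = 3. Options: 20−1→G=3, 20−2→G=2, 20−3→G=1, 20−5→G=3, 20−6→G=2. Hits: 2.
Stack B: need g' = 2⊕3 = 1. Options: 14−1→G=1, 14−2→G=0, 14−3→G=3, 14−5→G=1, 14−6→G=0. Hits: 2.
Stack C: need g' = 1⊕3 = 2. Options: 25−1→G=0, 25−2→G=3, 25−3→G=2, 25−5→G=0, 25−6→G=3. Hits: 1.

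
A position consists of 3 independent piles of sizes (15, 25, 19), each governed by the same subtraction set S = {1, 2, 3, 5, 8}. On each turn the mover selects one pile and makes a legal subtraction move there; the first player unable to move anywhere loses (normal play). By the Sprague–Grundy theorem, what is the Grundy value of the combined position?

All piles use S = {1, 2, 3, 5, 8}:
n :  0  1  2  3  4  5  6  7  8  9 10 11 12 13 14 15 16 17 18 19 20 21 22 23 24 25
G :  0  1  2  3  0  1  2  3  4  5  0  1  2  3  0  1  2  3  4  5  0  1  2  3  0  1
Pile A: G(15) = 1.
Pile B: G(25) = 1.
Pile C: G(19) = 5.
Combined Grundy value = 1 ⊕ 1 ⊕ 5 = 5.

5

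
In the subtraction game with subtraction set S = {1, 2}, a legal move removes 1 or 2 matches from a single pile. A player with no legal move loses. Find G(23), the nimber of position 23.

2

G(0) = 0
G(1) = mex{0} = 1
G(2) = mex{1,0} = 2
G(3) = mex{2,1} = 0
G(4) = mex{0,2} = 1
G(5) = mex{1,0} = 2
G(6) = mex{2,1} = 0
G(7) = mex{0,2} = 1
G(8) = mex{1,0} = 2
G(9) = mex{2,1} = 0
G(10) = mex{0,2} = 1
G(11) = mex{1,0} = 2
G(12) = mex{2,1} = 0
G(13) = mex{0,2} = 1
G(14) = mex{1,0} = 2
G(15) = mex{2,1} = 0
G(16) = mex{0,2} = 1
G(17) = mex{1,0} = 2
G(18) = mex{2,1} = 0
G(19) = mex{0,2} = 1
G(20) = mex{1,0} = 2
G(21) = mex{2,1} = 0
G(22) = mex{0,2} = 1
G(23) = mex{1,0} = 2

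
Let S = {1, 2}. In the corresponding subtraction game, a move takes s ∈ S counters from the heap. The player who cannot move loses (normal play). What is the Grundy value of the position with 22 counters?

1

G(0) = 0
G(1) = mex{0} = 1
G(2) = mex{1,0} = 2
G(3) = mex{2,1} = 0
G(4) = mex{0,2} = 1
G(5) = mex{1,0} = 2
G(6) = mex{2,1} = 0
G(7) = mex{0,2} = 1
G(8) = mex{1,0} = 2
G(9) = mex{2,1} = 0
G(10) = mex{0,2} = 1
G(11) = mex{1,0} = 2
G(12) = mex{2,1} = 0
G(13) = mex{0,2} = 1
G(14) = mex{1,0} = 2
G(15) = mex{2,1} = 0
G(16) = mex{0,2} = 1
G(17) = mex{1,0} = 2
G(18) = mex{2,1} = 0
G(19) = mex{0,2} = 1
G(20) = mex{1,0} = 2
G(21) = mex{2,1} = 0
G(22) = mex{0,2} = 1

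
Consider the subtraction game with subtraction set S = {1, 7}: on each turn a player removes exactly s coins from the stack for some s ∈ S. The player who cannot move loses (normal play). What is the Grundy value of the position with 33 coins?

G(0) = 0
G(1) = mex{0} = 1
G(2) = mex{1} = 0
G(3) = mex{0} = 1
G(4) = mex{1} = 0
G(5) = mex{0} = 1
G(6) = mex{1} = 0
G(7) = mex{0,0} = 1
G(8) = mex{1,1} = 0
G(9) = mex{0,0} = 1
G(10) = mex{1,1} = 0
G(11) = mex{0,0} = 1
G(12) = mex{1,1} = 0
G(13) = mex{0,0} = 1
G(14) = mex{1,1} = 0
G(15) = mex{0,0} = 1
G(16) = mex{1,1} = 0
G(17) = mex{0,0} = 1
G(18) = mex{1,1} = 0
G(19) = mex{0,0} = 1
G(20) = mex{1,1} = 0
G(21) = mex{0,0} = 1
G(22) = mex{1,1} = 0
G(23) = mex{0,0} = 1
G(24) = mex{1,1} = 0
G(25) = mex{0,0} = 1
G(26) = mex{1,1} = 0
G(27) = mex{0,0} = 1
G(28) = mex{1,1} = 0
G(29) = mex{0,0} = 1
G(30) = mex{1,1} = 0
G(31) = mex{0,0} = 1
G(32) = mex{1,1} = 0
G(33) = mex{0,0} = 1

1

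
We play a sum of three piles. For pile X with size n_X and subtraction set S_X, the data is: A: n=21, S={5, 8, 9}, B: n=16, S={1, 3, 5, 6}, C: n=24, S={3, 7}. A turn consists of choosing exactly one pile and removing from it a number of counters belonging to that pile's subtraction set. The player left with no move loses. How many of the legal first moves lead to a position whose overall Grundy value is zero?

Pile A, S = {5, 8, 9}:
G(0) = 0
G(1) = mex{} = 0
G(2) = mex{} = 0
G(3) = mex{} = 0
G(4) = mex{} = 0
G(5) = mex{0} = 1
G(6) = mex{0} = 1
G(7) = mex{0} = 1
G(8) = mex{0,0} = 1
G(9) = mex{0,0,0} = 1
G(10) = mex{1,0,0} = 2
G(11) = mex{1,0,0} = 2
G(12) = mex{1,0,0} = 2
G(13) = mex{1,1,0} = 2
G(14) = mex{1,1,1} = 0
G(15) = mex{2,1,1} = 0
G(16) = mex{2,1,1} = 0
G(17) = mex{2,1,1} = 0
G(18) = mex{2,2,1} = 0
G(19) = mex{0,2,2} = 1
G(20) = mex{0,2,2} = 1
G(21) = mex{0,2,2} = 1
G_A(21) = 1.
Pile B, S = {1, 3, 5, 6}:
n :  0  1  2  3  4  5  6  7  8  9 10 11 12 13 14 15 16
G :  0  1  0  1  0  1  2  3  2  3  2  0  1  0  1  0  1
G_B(16) = 1.
Pile C, S = {3, 7}:
G(0) = 0
G(1) = mex{} = 0
G(2) = mex{} = 0
G(3) = mex{0} = 1
G(4) = mex{0} = 1
G(5) = mex{0} = 1
G(6) = mex{1} = 0
G(7) = mex{1,0} = 2
G(8) = mex{1,0} = 2
G(9) = mex{0,0} = 1
G(10) = mex{2,1} = 0
G(11) = mex{2,1} = 0
G(12) = mex{1,1} = 0
G(13) = mex{0,0} = 1
G(14) = mex{0,2} = 1
G(15) = mex{0,2} = 1
G(16) = mex{1,1} = 0
G(17) = mex{1,0} = 2
G(18) = mex{1,0} = 2
G(19) = mex{0,0} = 1
G(20) = mex{2,1} = 0
G(21) = mex{2,1} = 0
G(22) = mex{1,1} = 0
G(23) = mex{0,0} = 1
G(24) = mex{0,2} = 1
G_C(24) = 1.
Combined Grundy value = 1 ⊕ 1 ⊕ 1 = 1.
A winning move leaves total XOR = 0, i.e. changes one component's Grundy value g to g ⊕ X where X is the current total.
Pile A: need g' = 1⊕1 = 0. Options: 21−5→G=0, 21−8→G=2, 21−9→G=2. Hits: 1.
Pile B: need g' = 1⊕1 = 0. Options: 16−1→G=0, 16−3→G=0, 16−5→G=0, 16−6→G=2. Hits: 3.
Pile C: need g' = 1⊕1 = 0. Options: 24−3→G=0, 24−7→G=2. Hits: 1.

5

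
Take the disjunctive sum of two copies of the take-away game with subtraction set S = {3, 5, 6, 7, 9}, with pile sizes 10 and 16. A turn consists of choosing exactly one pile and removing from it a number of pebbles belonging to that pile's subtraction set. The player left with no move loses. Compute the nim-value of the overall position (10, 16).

2

All piles use S = {3, 5, 6, 7, 9}:
n :  0  1  2  3  4  5  6  7  8  9 10 11 12 13 14 15 16
G :  0  0  0  1  1  1  2  2  2  3  3  3  0  0  0  1  1
Pile A: G(10) = 3.
Pile B: G(16) = 1.
Combined Grundy value = 3 ⊕ 1 = 2.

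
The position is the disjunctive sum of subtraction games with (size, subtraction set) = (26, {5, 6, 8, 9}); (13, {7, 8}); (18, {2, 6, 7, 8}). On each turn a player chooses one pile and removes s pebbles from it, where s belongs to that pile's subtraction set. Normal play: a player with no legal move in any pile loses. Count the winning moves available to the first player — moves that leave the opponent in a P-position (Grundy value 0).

4

Pile A, S = {5, 6, 8, 9}:
G(0) = 0
G(1) = mex{} = 0
G(2) = mex{} = 0
G(3) = mex{} = 0
G(4) = mex{} = 0
G(5) = mex{0} = 1
G(6) = mex{0,0} = 1
G(7) = mex{0,0} = 1
G(8) = mex{0,0,0} = 1
G(9) = mex{0,0,0,0} = 1
G(10) = mex{1,0,0,0} = 2
G(11) = mex{1,1,0,0} = 2
G(12) = mex{1,1,0,0} = 2
G(13) = mex{1,1,1,0} = 2
G(14) = mex{1,1,1,1} = 0
G(15) = mex{2,1,1,1} = 0
G(16) = mex{2,2,1,1} = 0
G(17) = mex{2,2,1,1} = 0
G(18) = mex{2,2,2,1} = 0
G(19) = mex{0,2,2,2} = 1
G(20) = mex{0,0,2,2} = 1
G(21) = mex{0,0,2,2} = 1
G(22) = mex{0,0,0,2} = 1
G(23) = mex{0,0,0,0} = 1
G(24) = mex{1,0,0,0} = 2
G(25) = mex{1,1,0,0} = 2
G(26) = mex{1,1,0,0} = 2
G_A(26) = 2.
Pile B, S = {7, 8}:
G(0) = 0
G(1) = mex{} = 0
G(2) = mex{} = 0
G(3) = mex{} = 0
G(4) = mex{} = 0
G(5) = mex{} = 0
G(6) = mex{} = 0
G(7) = mex{0} = 1
G(8) = mex{0,0} = 1
G(9) = mex{0,0} = 1
G(10) = mex{0,0} = 1
G(11) = mex{0,0} = 1
G(12) = mex{0,0} = 1
G(13) = mex{0,0} = 1
G_B(13) = 1.
Pile C, S = {2, 6, 7, 8}:
G(0) = 0
G(1) = mex{} = 0
G(2) = mex{0} = 1
G(3) = mex{0} = 1
G(4) = mex{1} = 0
G(5) = mex{1} = 0
G(6) = mex{0,0} = 1
G(7) = mex{0,0,0} = 1
G(8) = mex{1,1,0,0} = 2
G(9) = mex{1,1,1,0} = 2
G(10) = mex{2,0,1,1} = 3
G(11) = mex{2,0,0,1} = 3
G(12) = mex{3,1,0,0} = 2
G(13) = mex{3,1,1,0} = 2
G(14) = mex{2,2,1,1} = 0
G(15) = mex{2,2,2,1} = 0
G(16) = mex{0,3,2,2} = 1
G(17) = mex{0,3,3,2} = 1
G(18) = mex{1,2,3,3} = 0
G_C(18) = 0.
Combined Grundy value = 2 ⊕ 1 ⊕ 0 = 3.
A winning move leaves total XOR = 0, i.e. changes one component's Grundy value g to g ⊕ X where X is the current total.
Pile A: need g' = 2⊕3 = 1. Options: 26−5→G=1, 26−6→G=1, 26−8→G=0, 26−9→G=0. Hits: 2.
Pile B: need g' = 1⊕3 = 2. Options: 13−7→G=0, 13−8→G=0. Hits: 0.
Pile C: need g' = 0⊕3 = 3. Options: 18−2→G=1, 18−6→G=2, 18−7→G=3, 18−8→G=3. Hits: 2.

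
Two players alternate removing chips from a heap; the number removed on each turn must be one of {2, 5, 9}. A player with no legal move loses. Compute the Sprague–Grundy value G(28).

n :  0  1  2  3  4  5  6  7  8  9 10 11 12 13 14 15 16 17 18 19 20 21 22 23 24 25 26 27 28
G :  0  0  1  1  0  2  1  0  0  1  1  0  2  1  0  0  1  1  0  2  1  0  0  1  1  0  2  1  0

0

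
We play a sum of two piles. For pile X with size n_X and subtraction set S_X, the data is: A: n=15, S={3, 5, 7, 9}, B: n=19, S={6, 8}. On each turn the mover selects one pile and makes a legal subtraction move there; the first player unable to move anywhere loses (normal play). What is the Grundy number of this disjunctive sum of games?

Pile A, S = {3, 5, 7, 9}:
G(0) = 0
G(1) = mex{} = 0
G(2) = mex{} = 0
G(3) = mex{0} = 1
G(4) = mex{0} = 1
G(5) = mex{0,0} = 1
G(6) = mex{1,0} = 2
G(7) = mex{1,0,0} = 2
G(8) = mex{1,1,0} = 2
G(9) = mex{2,1,0,0} = 3
G(10) = mex{2,1,1,0} = 3
G(11) = mex{2,2,1,0} = 3
G(12) = mex{3,2,1,1} = 0
G(13) = mex{3,2,2,1} = 0
G(14) = mex{3,3,2,1} = 0
G(15) = mex{0,3,2,2} = 1
G_A(15) = 1.
Pile B, S = {6, 8}:
G(0) = 0
G(1) = mex{} = 0
G(2) = mex{} = 0
G(3) = mex{} = 0
G(4) = mex{} = 0
G(5) = mex{} = 0
G(6) = mex{0} = 1
G(7) = mex{0} = 1
G(8) = mex{0,0} = 1
G(9) = mex{0,0} = 1
G(10) = mex{0,0} = 1
G(11) = mex{0,0} = 1
G(12) = mex{1,0} = 2
G(13) = mex{1,0} = 2
G(14) = mex{1,1} = 0
G(15) = mex{1,1} = 0
G(16) = mex{1,1} = 0
G(17) = mex{1,1} = 0
G(18) = mex{2,1} = 0
G(19) = mex{2,1} = 0
G_B(19) = 0.
Combined Grundy value = 1 ⊕ 0 = 1.

1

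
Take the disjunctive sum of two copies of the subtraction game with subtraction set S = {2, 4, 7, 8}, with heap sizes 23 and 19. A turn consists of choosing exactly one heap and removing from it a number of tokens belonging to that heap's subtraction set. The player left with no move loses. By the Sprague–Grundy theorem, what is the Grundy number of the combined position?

All heaps use S = {2, 4, 7, 8}:
G(0) = 0
G(1) = mex{} = 0
G(2) = mex{0} = 1
G(3) = mex{0} = 1
G(4) = mex{1,0} = 2
G(5) = mex{1,0} = 2
G(6) = mex{2,1} = 0
G(7) = mex{2,1,0} = 3
G(8) = mex{0,2,0,0} = 1
G(9) = mex{3,2,1,0} = 4
G(10) = mex{1,0,1,1} = 2
G(11) = mex{4,3,2,1} = 0
G(12) = mex{2,1,2,2} = 0
G(13) = mex{0,4,0,2} = 1
G(14) = mex{0,2,3,0} = 1
G(15) = mex{1,0,1,3} = 2
G(16) = mex{1,0,4,1} = 2
G(17) = mex{2,1,2,4} = 0
G(18) = mex{2,1,0,2} = 3
G(19) = mex{0,2,0,0} = 1
G(20) = mex{3,2,1,0} = 4
G(21) = mex{1,0,1,1} = 2
G(22) = mex{4,3,2,1} = 0
G(23) = mex{2,1,2,2} = 0
Heap A: G(23) = 0.
Heap B: G(19) = 1.
Combined Grundy value = 0 ⊕ 1 = 1.

1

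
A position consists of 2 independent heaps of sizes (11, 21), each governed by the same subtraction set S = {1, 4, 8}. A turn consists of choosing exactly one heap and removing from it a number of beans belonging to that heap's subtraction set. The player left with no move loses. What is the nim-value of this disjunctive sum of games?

0

All heaps use S = {1, 4, 8}:
n :  0  1  2  3  4  5  6  7  8  9 10 11 12 13 14 15 16 17 18 19 20 21
G :  0  1  0  1  2  0  1  0  1  2  3  2  0  1  0  1  2  0  1  0  1  2
Heap A: G(11) = 2.
Heap B: G(21) = 2.
Combined Grundy value = 2 ⊕ 2 = 0.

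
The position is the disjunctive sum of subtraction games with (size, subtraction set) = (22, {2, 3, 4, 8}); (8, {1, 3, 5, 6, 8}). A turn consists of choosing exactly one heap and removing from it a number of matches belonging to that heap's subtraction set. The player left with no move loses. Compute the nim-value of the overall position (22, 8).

Heap A, S = {2, 3, 4, 8}:
n :  0  1  2  3  4  5  6  7  8  9 10 11 12 13 14 15 16 17 18 19 20 21 22
G :  0  0  1  1  2  2  0  0  1  1  2  2  0  0  1  1  2  2  0  0  1  1  2
G_A(22) = 2.
Heap B, S = {1, 3, 5, 6, 8}:
G(0) = 0
G(1) = mex{0} = 1
G(2) = mex{1} = 0
G(3) = mex{0,0} = 1
G(4) = mex{1,1} = 0
G(5) = mex{0,0,0} = 1
G(6) = mex{1,1,1,0} = 2
G(7) = mex{2,0,0,1} = 3
G(8) = mex{3,1,1,0,0} = 2
G_B(8) = 2.
Combined Grundy value = 2 ⊕ 2 = 0.

0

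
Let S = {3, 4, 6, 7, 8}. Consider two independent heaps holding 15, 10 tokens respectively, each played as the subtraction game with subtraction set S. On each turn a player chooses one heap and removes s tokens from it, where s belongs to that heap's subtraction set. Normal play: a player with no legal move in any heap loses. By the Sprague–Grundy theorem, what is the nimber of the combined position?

2

All heaps use S = {3, 4, 6, 7, 8}:
n :  0  1  2  3  4  5  6  7  8  9 10 11 12 13 14 15
G :  0  0  0  1  1  1  2  2  2  3  3  0  0  0  1  1
Heap A: G(15) = 1.
Heap B: G(10) = 3.
Combined Grundy value = 1 ⊕ 3 = 2.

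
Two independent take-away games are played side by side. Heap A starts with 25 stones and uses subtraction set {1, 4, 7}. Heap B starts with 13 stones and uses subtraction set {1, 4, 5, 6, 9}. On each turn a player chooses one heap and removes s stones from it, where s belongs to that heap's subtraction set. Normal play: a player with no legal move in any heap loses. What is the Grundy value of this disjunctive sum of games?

Heap A, S = {1, 4, 7}:
G(0) = 0
G(1) = mex{0} = 1
G(2) = mex{1} = 0
G(3) = mex{0} = 1
G(4) = mex{1,0} = 2
G(5) = mex{2,1} = 0
G(6) = mex{0,0} = 1
G(7) = mex{1,1,0} = 2
G(8) = mex{2,2,1} = 0
G(9) = mex{0,0,0} = 1
G(10) = mex{1,1,1} = 0
G(11) = mex{0,2,2} = 1
G(12) = mex{1,0,0} = 2
G(13) = mex{2,1,1} = 0
G(14) = mex{0,0,2} = 1
G(15) = mex{1,1,0} = 2
G(16) = mex{2,2,1} = 0
G(17) = mex{0,0,0} = 1
G(18) = mex{1,1,1} = 0
G(19) = mex{0,2,2} = 1
G(20) = mex{1,0,0} = 2
G(21) = mex{2,1,1} = 0
G(22) = mex{0,0,2} = 1
G(23) = mex{1,1,0} = 2
G(24) = mex{2,2,1} = 0
G(25) = mex{0,0,0} = 1
G_A(25) = 1.
Heap B, S = {1, 4, 5, 6, 9}:
n :  0  1  2  3  4  5  6  7  8  9 10 11 12 13
G :  0  1  0  1  2  3  2  3  4  5  0  1  0  1
G_B(13) = 1.
Combined Grundy value = 1 ⊕ 1 = 0.

0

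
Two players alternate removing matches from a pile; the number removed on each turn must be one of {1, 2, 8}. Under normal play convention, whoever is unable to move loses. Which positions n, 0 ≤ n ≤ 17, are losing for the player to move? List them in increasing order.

0, 3, 6, 9, 12, 15

n :  0  1  2  3  4  5  6  7  8  9 10 11 12 13 14 15 16 17
G :  0  1  2  0  1  2  0  1  2  0  1  2  0  1  2  0  1  2
P-positions are exactly the n with G(n) = 0.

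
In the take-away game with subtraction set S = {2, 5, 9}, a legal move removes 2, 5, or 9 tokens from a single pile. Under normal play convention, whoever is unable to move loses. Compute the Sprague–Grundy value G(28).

0

n :  0  1  2  3  4  5  6  7  8  9 10 11 12 13 14 15 16 17 18 19 20 21 22 23 24 25 26 27 28
G :  0  0  1  1  0  2  1  0  0  1  1  0  2  1  0  0  1  1  0  2  1  0  0  1  1  0  2  1  0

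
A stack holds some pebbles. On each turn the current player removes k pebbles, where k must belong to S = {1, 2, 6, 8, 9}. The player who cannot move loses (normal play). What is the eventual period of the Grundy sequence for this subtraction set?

7

n :  0  1  2  3  4  5  6  7  8  9 10 11 12 13 14 15 16 17
G :  0  1  2  0  1  2  3  0  1  2  0  1  2  3  0  1  2  0
G(n+7) = G(n) holds for n = 0,…,8 (a full window of length max(S) = 9), so the sequence is purely periodic with period 7.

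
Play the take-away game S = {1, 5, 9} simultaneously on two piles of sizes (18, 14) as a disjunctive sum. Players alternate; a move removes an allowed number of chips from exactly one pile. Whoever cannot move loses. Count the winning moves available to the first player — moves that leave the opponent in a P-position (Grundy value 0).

0

All piles use S = {1, 5, 9}:
G(0) = 0
G(1) = mex{0} = 1
G(2) = mex{1} = 0
G(3) = mex{0} = 1
G(4) = mex{1} = 0
G(5) = mex{0,0} = 1
G(6) = mex{1,1} = 0
G(7) = mex{0,0} = 1
G(8) = mex{1,1} = 0
G(9) = mex{0,0,0} = 1
G(10) = mex{1,1,1} = 0
G(11) = mex{0,0,0} = 1
G(12) = mex{1,1,1} = 0
G(13) = mex{0,0,0} = 1
G(14) = mex{1,1,1} = 0
G(15) = mex{0,0,0} = 1
G(16) = mex{1,1,1} = 0
G(17) = mex{0,0,0} = 1
G(18) = mex{1,1,1} = 0
Pile A: G(18) = 0.
Pile B: G(14) = 0.
Combined Grundy value = 0 ⊕ 0 = 0.
A winning move leaves total XOR = 0, i.e. changes one component's Grundy value g to g ⊕ X where X is the current total.
Pile A: target g' = 0⊕0 = 0, but every legal move changes the Grundy value (mex property), so 0 moves.
Pile B: target g' = 0⊕0 = 0, but every legal move changes the Grundy value (mex property), so 0 moves.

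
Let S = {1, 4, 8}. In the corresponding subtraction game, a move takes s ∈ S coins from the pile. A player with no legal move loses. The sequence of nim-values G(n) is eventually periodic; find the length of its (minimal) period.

n :  0  1  2  3  4  5  6  7  8  9 10 11 12 13 14 15 16 17 18 19 20 21 22 23 24 25
G :  0  1  0  1  2  0  1  0  1  2  3  2  0  1  0  1  2  0  1  0  1  2  3  2  0  1
G(n+12) = G(n) holds for n = 0,…,7 (a full window of length max(S) = 8), so the sequence is purely periodic with period 12.

12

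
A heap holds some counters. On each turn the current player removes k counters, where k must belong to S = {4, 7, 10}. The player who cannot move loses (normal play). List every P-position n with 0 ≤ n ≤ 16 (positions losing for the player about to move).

0, 1, 2, 3, 14, 15, 16

n :  0  1  2  3  4  5  6  7  8  9 10 11 12 13 14 15 16
G :  0  0  0  0  1  1  1  1  2  2  2  2  3  3  0  0  0
P-positions are exactly the n with G(n) = 0.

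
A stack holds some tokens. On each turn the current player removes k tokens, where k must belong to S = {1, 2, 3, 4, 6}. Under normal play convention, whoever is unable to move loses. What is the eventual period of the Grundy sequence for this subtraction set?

n :  0  1  2  3  4  5  6  7  8  9 10 11 12 13 14
G :  0  1  2  3  4  0  1  2  3  4  0  1  2  3  4
G(n+5) = G(n) holds for n = 0,…,5 (a full window of length max(S) = 6), so the sequence is purely periodic with period 5.

5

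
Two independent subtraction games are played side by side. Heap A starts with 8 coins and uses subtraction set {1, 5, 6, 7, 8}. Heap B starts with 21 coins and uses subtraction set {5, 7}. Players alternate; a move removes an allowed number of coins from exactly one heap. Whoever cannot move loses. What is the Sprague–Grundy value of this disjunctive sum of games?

Heap A, S = {1, 5, 6, 7, 8}:
n : 0 1 2 3 4 5 6 7 8
G : 0 1 0 1 0 1 2 3 2
G_A(8) = 2.
Heap B, S = {5, 7}:
G(0) = 0
G(1) = mex{} = 0
G(2) = mex{} = 0
G(3) = mex{} = 0
G(4) = mex{} = 0
G(5) = mex{0} = 1
G(6) = mex{0} = 1
G(7) = mex{0,0} = 1
G(8) = mex{0,0} = 1
G(9) = mex{0,0} = 1
G(10) = mex{1,0} = 2
G(11) = mex{1,0} = 2
G(12) = mex{1,1} = 0
G(13) = mex{1,1} = 0
G(14) = mex{1,1} = 0
G(15) = mex{2,1} = 0
G(16) = mex{2,1} = 0
G(17) = mex{0,2} = 1
G(18) = mex{0,2} = 1
G(19) = mex{0,0} = 1
G(20) = mex{0,0} = 1
G(21) = mex{0,0} = 1
G_B(21) = 1.
Combined Grundy value = 2 ⊕ 1 = 3.

3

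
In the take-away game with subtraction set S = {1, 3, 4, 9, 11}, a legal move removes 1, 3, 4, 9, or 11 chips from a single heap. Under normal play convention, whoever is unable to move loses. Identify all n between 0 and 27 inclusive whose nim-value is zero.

0, 2, 7, 12, 14, 19, 24, 26

G(0) = 0
G(1) = mex{0} = 1
G(2) = mex{1} = 0
G(3) = mex{0,0} = 1
G(4) = mex{1,1,0} = 2
G(5) = mex{2,0,1} = 3
G(6) = mex{3,1,0} = 2
G(7) = mex{2,2,1} = 0
G(8) = mex{0,3,2} = 1
G(9) = mex{1,2,3,0} = 4
G(10) = mex{4,0,2,1} = 3
G(11) = mex{3,1,0,0,0} = 2
G(12) = mex{2,4,1,1,1} = 0
G(13) = mex{0,3,4,2,0} = 1
G(14) = mex{1,2,3,3,1} = 0
G(15) = mex{0,0,2,2,2} = 1
G(16) = mex{1,1,0,0,3} = 2
G(17) = mex{2,0,1,1,2} = 3
G(18) = mex{3,1,0,4,0} = 2
G(19) = mex{2,2,1,3,1} = 0
G(20) = mex{0,3,2,2,4} = 1
G(21) = mex{1,2,3,0,3} = 4
G(22) = mex{4,0,2,1,2} = 3
G(23) = mex{3,1,0,0,0} = 2
G(24) = mex{2,4,1,1,1} = 0
G(25) = mex{0,3,4,2,0} = 1
G(26) = mex{1,2,3,3,1} = 0
G(27) = mex{0,0,2,2,2} = 1
P-positions are exactly the n with G(n) = 0.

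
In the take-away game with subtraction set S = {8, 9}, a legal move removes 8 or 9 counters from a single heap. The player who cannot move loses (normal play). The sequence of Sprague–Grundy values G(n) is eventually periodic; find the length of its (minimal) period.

n :  0  1  2  3  4  5  6  7  8  9 10 11 12 13 14 15 16 17 18 19 20 21 22 23 24 25 26 27 28 29 30 31 32 33 34 35
G :  0  0  0  0  0  0  0  0  1  1  1  1  1  1  1  1  2  0  0  0  0  0  0  0  0  1  1  1  1  1  1  1  1  2  0  0
G(n+17) = G(n) holds for n = 0,…,8 (a full window of length max(S) = 9), so the sequence is purely periodic with period 17.

17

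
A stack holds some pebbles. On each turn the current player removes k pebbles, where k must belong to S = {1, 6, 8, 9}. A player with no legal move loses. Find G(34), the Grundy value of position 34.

0

G(0) = 0
G(1) = mex{0} = 1
G(2) = mex{1} = 0
G(3) = mex{0} = 1
G(4) = mex{1} = 0
G(5) = mex{0} = 1
G(6) = mex{1,0} = 2
G(7) = mex{2,1} = 0
G(8) = mex{0,0,0} = 1
G(9) = mex{1,1,1,0} = 2
G(10) = mex{2,0,0,1} = 3
G(11) = mex{3,1,1,0} = 2
G(12) = mex{2,2,0,1} = 3
G(13) = mex{3,0,1,0} = 2
G(14) = mex{2,1,2,1} = 0
G(15) = mex{0,2,0,2} = 1
G(16) = mex{1,3,1,0} = 2
G(17) = mex{2,2,2,1} = 0
G(18) = mex{0,3,3,2} = 1
G(19) = mex{1,2,2,3} = 0
G(20) = mex{0,0,3,2} = 1
G(21) = mex{1,1,2,3} = 0
G(22) = mex{0,2,0,2} = 1
G(23) = mex{1,0,1,0} = 2
G(24) = mex{2,1,2,1} = 0
G(25) = mex{0,0,0,2} = 1
G(26) = mex{1,1,1,0} = 2
G(27) = mex{2,0,0,1} = 3
G(28) = mex{3,1,1,0} = 2
G(29) = mex{2,2,0,1} = 3
G(30) = mex{3,0,1,0} = 2
G(31) = mex{2,1,2,1} = 0
G(32) = mex{0,2,0,2} = 1
G(33) = mex{1,3,1,0} = 2
G(34) = mex{2,2,2,1} = 0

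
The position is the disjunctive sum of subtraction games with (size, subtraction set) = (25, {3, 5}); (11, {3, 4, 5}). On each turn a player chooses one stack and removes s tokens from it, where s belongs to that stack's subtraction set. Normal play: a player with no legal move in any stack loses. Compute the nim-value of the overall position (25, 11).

Stack A, S = {3, 5}:
n :  0  1  2  3  4  5  6  7  8  9 10 11 12 13 14 15 16 17 18 19 20 21 22 23 24 25
G :  0  0  0  1  1  1  2  2  0  0  0  1  1  1  2  2  0  0  0  1  1  1  2  2  0  0
G_A(25) = 0.
Stack B, S = {3, 4, 5}:
n :  0  1  2  3  4  5  6  7  8  9 10 11
G :  0  0  0  1  1  1  2  2  0  0  0  1
G_B(11) = 1.
Combined Grundy value = 0 ⊕ 1 = 1.

1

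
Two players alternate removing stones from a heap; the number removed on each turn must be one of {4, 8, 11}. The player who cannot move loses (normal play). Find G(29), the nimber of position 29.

n :  0  1  2  3  4  5  6  7  8  9 10 11 12 13 14 15 16 17 18 19 20 21 22 23 24 25 26 27 28 29
G :  0  0  0  0  1  1  1  1  2  2  2  2  3  3  3  0  0  0  0  1  1  1  1  2  2  2  2  3  3  3

3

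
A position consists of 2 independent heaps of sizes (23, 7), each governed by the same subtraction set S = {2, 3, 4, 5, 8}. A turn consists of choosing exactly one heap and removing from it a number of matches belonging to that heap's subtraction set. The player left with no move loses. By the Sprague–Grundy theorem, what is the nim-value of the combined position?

5

All heaps use S = {2, 3, 4, 5, 8}:
n :  0  1  2  3  4  5  6  7  8  9 10 11 12 13 14 15 16 17 18 19 20 21 22 23
G :  0  0  1  1  2  2  3  0  4  1  5  2  3  0  0  1  1  2  2  3  0  4  1  5
Heap A: G(23) = 5.
Heap B: G(7) = 0.
Combined Grundy value = 5 ⊕ 0 = 5.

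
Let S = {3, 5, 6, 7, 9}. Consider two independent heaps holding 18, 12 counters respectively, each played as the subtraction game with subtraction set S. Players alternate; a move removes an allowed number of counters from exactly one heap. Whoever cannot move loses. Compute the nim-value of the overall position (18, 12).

All heaps use S = {3, 5, 6, 7, 9}:
n :  0  1  2  3  4  5  6  7  8  9 10 11 12 13 14 15 16 17 18
G :  0  0  0  1  1  1  2  2  2  3  3  3  0  0  0  1  1  1  2
Heap A: G(18) = 2.
Heap B: G(12) = 0.
Combined Grundy value = 2 ⊕ 0 = 2.

2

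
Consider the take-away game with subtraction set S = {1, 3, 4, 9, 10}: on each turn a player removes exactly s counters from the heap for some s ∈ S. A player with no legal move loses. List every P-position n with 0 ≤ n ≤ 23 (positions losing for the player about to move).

n :  0  1  2  3  4  5  6  7  8  9 10 11 12 13 14 15 16 17 18 19 20 21 22 23
G :  0  1  0  1  2  3  2  0  1  4  3  2  3  0  1  0  1  2  3  2  0  1  4  3
P-positions are exactly the n with G(n) = 0.

0, 2, 7, 13, 15, 20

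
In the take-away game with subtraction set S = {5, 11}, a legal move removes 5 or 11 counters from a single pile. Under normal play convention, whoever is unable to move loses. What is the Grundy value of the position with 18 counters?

G(0) = 0
G(1) = mex{} = 0
G(2) = mex{} = 0
G(3) = mex{} = 0
G(4) = mex{} = 0
G(5) = mex{0} = 1
G(6) = mex{0} = 1
G(7) = mex{0} = 1
G(8) = mex{0} = 1
G(9) = mex{0} = 1
G(10) = mex{1} = 0
G(11) = mex{1,0} = 2
G(12) = mex{1,0} = 2
G(13) = mex{1,0} = 2
G(14) = mex{1,0} = 2
G(15) = mex{0,0} = 1
G(16) = mex{2,1} = 0
G(17) = mex{2,1} = 0
G(18) = mex{2,1} = 0

0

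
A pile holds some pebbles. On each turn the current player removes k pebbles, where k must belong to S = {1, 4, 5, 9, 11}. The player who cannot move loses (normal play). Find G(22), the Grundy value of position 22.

2

G(0) = 0
G(1) = mex{0} = 1
G(2) = mex{1} = 0
G(3) = mex{0} = 1
G(4) = mex{1,0} = 2
G(5) = mex{2,1,0} = 3
G(6) = mex{3,0,1} = 2
G(7) = mex{2,1,0} = 3
G(8) = mex{3,2,1} = 0
G(9) = mex{0,3,2,0} = 1
G(10) = mex{1,2,3,1} = 0
G(11) = mex{0,3,2,0,0} = 1
G(12) = mex{1,0,3,1,1} = 2
G(13) = mex{2,1,0,2,0} = 3
G(14) = mex{3,0,1,3,1} = 2
G(15) = mex{2,1,0,2,2} = 3
G(16) = mex{3,2,1,3,3} = 0
G(17) = mex{0,3,2,0,2} = 1
G(18) = mex{1,2,3,1,3} = 0
G(19) = mex{0,3,2,0,0} = 1
G(20) = mex{1,0,3,1,1} = 2
G(21) = mex{2,1,0,2,0} = 3
G(22) = mex{3,0,1,3,1} = 2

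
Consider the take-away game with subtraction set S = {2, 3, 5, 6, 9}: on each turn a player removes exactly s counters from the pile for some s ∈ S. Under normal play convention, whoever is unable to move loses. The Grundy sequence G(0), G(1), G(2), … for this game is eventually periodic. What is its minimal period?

4

G(0) = 0
G(1) = mex{} = 0
G(2) = mex{0} = 1
G(3) = mex{0,0} = 1
G(4) = mex{1,0} = 2
G(5) = mex{1,1,0} = 2
G(6) = mex{2,1,0,0} = 3
G(7) = mex{2,2,1,0} = 3
G(8) = mex{3,2,1,1} = 0
G(9) = mex{3,3,2,1,0} = 4
G(10) = mex{0,3,2,2,0} = 1
G(11) = mex{4,0,3,2,1} = 5
G(12) = mex{1,4,3,3,1} = 0
G(13) = mex{5,1,0,3,2} = 4
G(14) = mex{0,5,4,0,2} = 1
G(15) = mex{4,0,1,4,3} = 2
G(16) = mex{1,4,5,1,3} = 0
G(17) = mex{2,1,0,5,0} = 3
G(18) = mex{0,2,4,0,4} = 1
G(19) = mex{3,0,1,4,1} = 2
G(20) = mex{1,3,2,1,5} = 0
G(21) = mex{2,1,0,2,0} = 3
G(22) = mex{0,2,3,0,4} = 1
G(23) = mex{3,0,1,3,1} = 2
G(24) = mex{1,3,2,1,2} = 0
G(25) = mex{2,1,0,2,0} = 3
G(26) = mex{0,2,3,0,3} = 1
G(27) = mex{3,0,1,3,1} = 2
G(28) = mex{1,3,2,1,2} = 0
From n = 14 onward G(n+4) = G(n); since this holds over max(S) = 9 consecutive positions the period is 4 (pre-period 14).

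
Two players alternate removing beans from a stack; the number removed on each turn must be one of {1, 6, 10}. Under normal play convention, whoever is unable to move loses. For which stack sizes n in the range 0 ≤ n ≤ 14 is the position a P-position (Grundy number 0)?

G(0) = 0
G(1) = mex{0} = 1
G(2) = mex{1} = 0
G(3) = mex{0} = 1
G(4) = mex{1} = 0
G(5) = mex{0} = 1
G(6) = mex{1,0} = 2
G(7) = mex{2,1} = 0
G(8) = mex{0,0} = 1
G(9) = mex{1,1} = 0
G(10) = mex{0,0,0} = 1
G(11) = mex{1,1,1} = 0
G(12) = mex{0,2,0} = 1
G(13) = mex{1,0,1} = 2
G(14) = mex{2,1,0} = 3
P-positions are exactly the n with G(n) = 0.

0, 2, 4, 7, 9, 11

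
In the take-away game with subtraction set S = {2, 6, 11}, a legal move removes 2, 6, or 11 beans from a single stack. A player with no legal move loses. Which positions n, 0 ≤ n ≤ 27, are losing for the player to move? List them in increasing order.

0, 1, 4, 5, 8, 9, 13, 17, 18, 21, 22, 25, 26

G(0) = 0
G(1) = mex{} = 0
G(2) = mex{0} = 1
G(3) = mex{0} = 1
G(4) = mex{1} = 0
G(5) = mex{1} = 0
G(6) = mex{0,0} = 1
G(7) = mex{0,0} = 1
G(8) = mex{1,1} = 0
G(9) = mex{1,1} = 0
G(10) = mex{0,0} = 1
G(11) = mex{0,0,0} = 1
G(12) = mex{1,1,0} = 2
G(13) = mex{1,1,1} = 0
G(14) = mex{2,0,1} = 3
G(15) = mex{0,0,0} = 1
G(16) = mex{3,1,0} = 2
G(17) = mex{1,1,1} = 0
G(18) = mex{2,2,1} = 0
G(19) = mex{0,0,0} = 1
G(20) = mex{0,3,0} = 1
G(21) = mex{1,1,1} = 0
G(22) = mex{1,2,1} = 0
G(23) = mex{0,0,2} = 1
G(24) = mex{0,0,0} = 1
G(25) = mex{1,1,3} = 0
G(26) = mex{1,1,1} = 0
G(27) = mex{0,0,2} = 1
P-positions are exactly the n with G(n) = 0.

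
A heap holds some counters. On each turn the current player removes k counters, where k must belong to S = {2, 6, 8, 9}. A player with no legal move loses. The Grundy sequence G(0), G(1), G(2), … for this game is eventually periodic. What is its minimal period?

n :  0  1  2  3  4  5  6  7  8  9 10 11 12 13 14 15 16 17 18 19 20 21 22 23 24 25 26 27 28 29 30 31
G :  0  0  1  1  0  0  1  1  2  2  3  3  2  2  3  0  0  1  1  0  0  1  1  2  2  3  3  2  2  3  0  0
G(n+15) = G(n) holds for n = 0,…,8 (a full window of length max(S) = 9), so the sequence is purely periodic with period 15.

15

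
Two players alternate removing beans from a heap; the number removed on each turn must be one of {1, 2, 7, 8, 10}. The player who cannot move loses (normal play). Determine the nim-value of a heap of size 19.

1

G(0) = 0
G(1) = mex{0} = 1
G(2) = mex{1,0} = 2
G(3) = mex{2,1} = 0
G(4) = mex{0,2} = 1
G(5) = mex{1,0} = 2
G(6) = mex{2,1} = 0
G(7) = mex{0,2,0} = 1
G(8) = mex{1,0,1,0} = 2
G(9) = mex{2,1,2,1} = 0
G(10) = mex{0,2,0,2,0} = 1
G(11) = mex{1,0,1,0,1} = 2
G(12) = mex{2,1,2,1,2} = 0
G(13) = mex{0,2,0,2,0} = 1
G(14) = mex{1,0,1,0,1} = 2
G(15) = mex{2,1,2,1,2} = 0
G(16) = mex{0,2,0,2,0} = 1
G(17) = mex{1,0,1,0,1} = 2
G(18) = mex{2,1,2,1,2} = 0
G(19) = mex{0,2,0,2,0} = 1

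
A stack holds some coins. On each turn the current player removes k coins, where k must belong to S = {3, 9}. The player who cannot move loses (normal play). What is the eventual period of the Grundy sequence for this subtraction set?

G(0) = 0
G(1) = mex{} = 0
G(2) = mex{} = 0
G(3) = mex{0} = 1
G(4) = mex{0} = 1
G(5) = mex{0} = 1
G(6) = mex{1} = 0
G(7) = mex{1} = 0
G(8) = mex{1} = 0
G(9) = mex{0,0} = 1
G(10) = mex{0,0} = 1
G(11) = mex{0,0} = 1
G(12) = mex{1,1} = 0
G(13) = mex{1,1} = 0
G(14) = mex{1,1} = 0
G(15) = mex{0,0} = 1
G(16) = mex{0,0} = 1
G(n+6) = G(n) holds for n = 0,…,8 (a full window of length max(S) = 9), so the sequence is purely periodic with period 6.

6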